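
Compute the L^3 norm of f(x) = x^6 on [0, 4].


Step 1: ||f||_3 = (integral_0^4 |x^6|^3 dx)^(1/3)
     = (integral_0^4 x^18 dx)^(1/3)
Step 2: integral_0^4 x^18 dx = [x^19/(19)] from 0 to 4 = 4^19/19
     = 274877906944/19 = 1.446726e+10
Step 3: ||f||_3 = (1.446726e+10)^(1/3) = 2436.662679


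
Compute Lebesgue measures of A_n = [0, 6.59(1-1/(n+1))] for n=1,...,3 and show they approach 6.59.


By continuity of measure from below: if A_n increases to A, then m(A_n) -> m(A).
Here A = [0, 6.59], so m(A) = 6.59
Step 1: a_1 = 6.59*(1 - 1/2) = 3.295, m(A_1) = 3.295
Step 2: a_2 = 6.59*(1 - 1/3) = 4.3933, m(A_2) = 4.3933
Step 3: a_3 = 6.59*(1 - 1/4) = 4.9425, m(A_3) = 4.9425
Limit: m(A_n) -> m([0,6.59]) = 6.59


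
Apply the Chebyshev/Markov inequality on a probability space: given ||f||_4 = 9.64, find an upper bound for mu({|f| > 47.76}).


Chebyshev/Markov inequality: mu(|f| > eps) <= (||f||_p / eps)^p
Step 1: ||f||_4 / eps = 9.64 / 47.76 = 0.201843
Step 2: Raise to power p = 4:
  (0.201843)^4 = 0.00166
Step 3: Therefore mu(|f| > 47.76) <= 0.00166


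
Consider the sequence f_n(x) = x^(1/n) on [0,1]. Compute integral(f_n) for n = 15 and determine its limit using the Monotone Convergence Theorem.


At n = 15: f_15(x) = x^(1/15).
Step 1: integral(x^(1/15), 0, 1) = [x^(1/15+1) / (1/15+1)] from 0 to 1
     = 1 / (1/15 + 1) = 1 / ((15+1)/15) = 15/(15+1)
     = 15/16 = 0.9375
Step 2: As n -> infinity, f_n(x) = x^(1/n) -> 1 for x in (0,1], and f_n is increasing in n.
By MCT, lim_n integral(f_n) = integral(lim_n f_n) = integral(1, 0, 1) = 1.
Step 3: Verify convergence: 15/16 = 0.9375 -> 1


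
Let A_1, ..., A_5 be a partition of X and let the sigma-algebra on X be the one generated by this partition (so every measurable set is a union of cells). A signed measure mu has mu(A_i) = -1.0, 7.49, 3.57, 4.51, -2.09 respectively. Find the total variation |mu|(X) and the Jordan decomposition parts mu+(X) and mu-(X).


Step 1: Every measurable set is a union of atoms (the cells / points), so a Hahn decomposition is
  obtained by grouping atoms by sign: P = union of atoms with mu > 0, N = union of the remaining atoms.
  Atoms in P (indices): 2, 3, 4;  atoms in N (indices): 1, 5
  Positive values: 7.49, 3.57, 4.51
  Negative values: -1, -2.09
Step 2: mu+(X) = mu(P) = sum of positive atom values = 15.57
Step 3: mu-(X) = -mu(N) = sum of |negative atom values| = 3.09
Step 4: |mu|(X) = mu+(X) + mu-(X) = 15.57 + 3.09 = 18.66


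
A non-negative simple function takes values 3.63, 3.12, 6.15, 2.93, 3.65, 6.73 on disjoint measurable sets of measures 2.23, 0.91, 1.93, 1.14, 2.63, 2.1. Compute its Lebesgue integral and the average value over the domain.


Step 1: Integral = sum(value_i * measure_i)
= 3.63*2.23 + 3.12*0.91 + 6.15*1.93 + 2.93*1.14 + 3.65*2.63 + 6.73*2.1
= 8.0949 + 2.8392 + 11.8695 + 3.3402 + 9.5995 + 14.133
= 49.8763
Step 2: Total measure of domain = 2.23 + 0.91 + 1.93 + 1.14 + 2.63 + 2.1 = 10.94
Step 3: Average value = 49.8763 / 10.94 = 4.559077


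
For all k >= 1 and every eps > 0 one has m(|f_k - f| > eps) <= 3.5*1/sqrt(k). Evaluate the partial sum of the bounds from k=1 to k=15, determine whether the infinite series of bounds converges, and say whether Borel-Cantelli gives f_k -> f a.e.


Step 1: List the terms 3.5*1/sqrt(k) for k = 1 to 15:
  k=1: 3.5
  k=2: 2.474874
  k=3: 2.020726
  k=4: 1.75
  k=5: 1.565248
  k=6: 1.428869
  k=7: 1.322876
  k=8: 1.237437
  k=9: 1.166667
  k=10: 1.106797
  k=11: 1.05529
  k=12: 1.010363
  k=13: 0.970725
  k=14: 0.935414
  k=15: 0.903696
Step 2: Partial sum = 3.5 + 2.474874 + 2.020726 + 1.75 + 1.565248 + 1.428869 + 1.322876 + 1.237437 + 1.166667 + 1.106797 + 1.05529 + 1.010363 + 0.970725 + 0.935414 + 0.903696
     = 22.448981
Step 3: The full series sum_(k>=1) 3.5*1/sqrt(k) diverges (p-series with p = 1/2 <= 1; a nonzero constant multiple of a divergent series diverges).
Step 4: The (first) Borel-Cantelli lemma requires a summable sequence of measures, so it does not apply here;
        from this bound alone no conclusion about a.e. convergence can be drawn (convergence in measure still
        gives an a.e.-convergent subsequence, but not a.e. convergence of the whole sequence).
Conclusion: series diverges; Borel-Cantelli is inconclusive about a.e. convergence of f_k.


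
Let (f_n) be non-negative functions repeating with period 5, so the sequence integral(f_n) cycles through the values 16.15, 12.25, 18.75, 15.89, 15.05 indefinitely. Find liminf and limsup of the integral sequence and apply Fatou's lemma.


The sequence (integral(f_n)) is periodic with period 5, repeating the values 16.15, 12.25, 18.75, 15.89, 15.05 indefinitely.
Step 1: For a periodic sequence, every tail (a_m, a_(m+1), ...) contains all 5 period values infinitely often.
Step 2: Hence inf of every tail = min of the period values = min(16.15, 12.25, 18.75, 15.89, 15.05) = 12.25.
        liminf_n integral(f_n) = sup over m of (inf of tail from m) = 12.25.
Step 3: Similarly sup of every tail = max of the period values = 18.75.
        limsup_n integral(f_n) = 18.75.
Step 4: Fatou's lemma: integral(liminf_n f_n) <= liminf_n integral(f_n) = 12.25.
        So the integral of the pointwise liminf is at most 12.25.


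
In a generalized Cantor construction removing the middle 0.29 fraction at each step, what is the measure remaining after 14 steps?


Step 1: At each step, fraction remaining = 1 - 0.29 = 0.71
Step 2: After 14 steps, measure = (0.71)^14
Result = 0.008272


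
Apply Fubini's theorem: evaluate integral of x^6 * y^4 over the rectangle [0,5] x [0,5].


By Fubini's theorem, the double integral factors as a product of single integrals:
Step 1: integral_0^5 x^6 dx = [x^7/7] from 0 to 5
     = 5^7/7 = 11160.714286
Step 2: integral_0^5 y^4 dy = [y^5/5] from 0 to 5
     = 5^5/5 = 625
Step 3: Double integral = 11160.714286 * 625 = 6.975446e+06


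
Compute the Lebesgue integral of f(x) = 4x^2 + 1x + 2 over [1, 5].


The Lebesgue integral of a Riemann-integrable function agrees with the Riemann integral.
Antiderivative F(x) = (4/3)x^3 + (1/2)x^2 + 2x
F(5) = (4/3)*5^3 + (1/2)*5^2 + 2*5
     = (4/3)*125 + (1/2)*25 + 2*5
     = 166.666667 + 12.5 + 10
     = 189.166667
F(1) = 3.833333
Integral = F(5) - F(1) = 189.166667 - 3.833333 = 185.333333


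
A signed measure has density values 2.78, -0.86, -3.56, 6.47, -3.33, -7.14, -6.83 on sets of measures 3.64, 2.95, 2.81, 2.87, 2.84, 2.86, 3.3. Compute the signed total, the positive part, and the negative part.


Step 1: Compute signed measure on each set:
  Set 1: 2.78 * 3.64 = 10.1192
  Set 2: -0.86 * 2.95 = -2.537
  Set 3: -3.56 * 2.81 = -10.0036
  Set 4: 6.47 * 2.87 = 18.5689
  Set 5: -3.33 * 2.84 = -9.4572
  Set 6: -7.14 * 2.86 = -20.4204
  Set 7: -6.83 * 3.3 = -22.539
Step 2: Total signed measure = (10.1192) + (-2.537) + (-10.0036) + (18.5689) + (-9.4572) + (-20.4204) + (-22.539)
     = -36.2691
Step 3: Positive part mu+(X) = sum of positive contributions = 28.6881
Step 4: Negative part mu-(X) = |sum of negative contributions| = 64.9572


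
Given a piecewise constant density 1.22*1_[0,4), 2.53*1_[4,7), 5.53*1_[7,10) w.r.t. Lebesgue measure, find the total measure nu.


Integrate each piece of the Radon-Nikodym derivative:
Step 1: integral_0^4 1.22 dx = 1.22*(4-0) = 1.22*4 = 4.88
Step 2: integral_4^7 2.53 dx = 2.53*(7-4) = 2.53*3 = 7.59
Step 3: integral_7^10 5.53 dx = 5.53*(10-7) = 5.53*3 = 16.59
Total: 4.88 + 7.59 + 16.59 = 29.06


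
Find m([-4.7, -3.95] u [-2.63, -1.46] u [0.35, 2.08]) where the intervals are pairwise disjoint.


For pairwise disjoint intervals, m(union) = sum of lengths.
= (-3.95 - -4.7) + (-1.46 - -2.63) + (2.08 - 0.35)
= 0.75 + 1.17 + 1.73
= 3.65


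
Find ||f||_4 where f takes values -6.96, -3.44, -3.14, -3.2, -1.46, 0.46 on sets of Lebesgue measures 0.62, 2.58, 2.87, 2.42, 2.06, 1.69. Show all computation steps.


Step 1: Compute |f_i|^4 for each value:
  |-6.96|^4 = 2346.588611
  |-3.44|^4 = 140.034089
  |-3.14|^4 = 97.211712
  |-3.2|^4 = 104.8576
  |-1.46|^4 = 4.543719
  |0.46|^4 = 0.044775
Step 2: Multiply by measures and sum:
  2346.588611 * 0.62 = 1454.884939
  140.034089 * 2.58 = 361.28795
  97.211712 * 2.87 = 278.997614
  104.8576 * 2.42 = 253.755392
  4.543719 * 2.06 = 9.36006
  0.044775 * 1.69 = 0.075669
Sum = 1454.884939 + 361.28795 + 278.997614 + 253.755392 + 9.36006 + 0.075669 = 2358.361623
Step 3: Take the p-th root:
||f||_4 = (2358.361623)^(1/4) = 6.968713


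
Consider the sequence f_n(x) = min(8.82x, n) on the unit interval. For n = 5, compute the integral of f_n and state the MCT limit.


f(x) = 8.82x on [0,1]; f_n(x) = min(8.82x, n). At n = 5:
Step 1: f(x) reaches 5 at x = 5/8.82 = 0.566893
Step 2: integral(f_5) = integral(8.82x, 0, 0.566893) + integral(5, 0.566893, 1)
       = 8.82*0.566893^2/2 + 5*(1 - 0.566893)
       = 1.417234 + 2.165533
       = 3.582766
Step 3: As n -> infinity, f_n increases to f, so by MCT integral(f_n) -> integral(f) = 8.82/2 = 4.41.
Convergence: integral(f_5) = 3.582766 -> 4.41 as n -> infinity


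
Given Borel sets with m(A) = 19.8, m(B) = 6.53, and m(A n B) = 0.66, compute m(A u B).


By inclusion-exclusion: m(A u B) = m(A) + m(B) - m(A n B)
= 19.8 + 6.53 - 0.66
= 25.67


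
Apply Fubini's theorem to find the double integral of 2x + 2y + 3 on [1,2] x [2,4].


By Fubini, integrate in x first, then y.
Step 1: Fix y, integrate over x in [1,2]:
  integral(2x + 2y + 3, x=1..2)
  = 2*(2^2 - 1^2)/2 + (2y + 3)*(2 - 1)
  = 3 + (2y + 3)*1
  = 3 + 2y + 3
  = 6 + 2y
Step 2: Integrate over y in [2,4]:
  integral(6 + 2y, y=2..4)
  = 6*2 + 2*(4^2 - 2^2)/2
  = 12 + 12
  = 24


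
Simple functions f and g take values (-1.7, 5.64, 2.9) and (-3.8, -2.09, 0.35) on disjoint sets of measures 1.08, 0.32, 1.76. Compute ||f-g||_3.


Step 1: Compute differences f_i - g_i:
  -1.7 - -3.8 = 2.1
  5.64 - -2.09 = 7.73
  2.9 - 0.35 = 2.55
Step 2: Compute |diff|^3 * measure for each set:
  |2.1|^3 * 1.08 = 9.261 * 1.08 = 10.00188
  |7.73|^3 * 0.32 = 461.889917 * 0.32 = 147.804773
  |2.55|^3 * 1.76 = 16.581375 * 1.76 = 29.18322
Step 3: Sum = 186.989873
Step 4: ||f-g||_3 = (186.989873)^(1/3) = 5.718376


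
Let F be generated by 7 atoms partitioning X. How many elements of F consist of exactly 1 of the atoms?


Each element of F is a union of some subset of the 7 atoms.
Elements that are unions of exactly 1 atoms correspond to 1-element subsets of the 7 atoms.
Count = C(7, 1) = 7! / (1! * 6!) = 7.


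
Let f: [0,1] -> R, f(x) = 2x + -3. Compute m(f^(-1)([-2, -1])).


f^(-1)([-2, -1]) = {x : -2 <= 2x + -3 <= -1}
Solving: (-2 - -3)/2 <= x <= (-1 - -3)/2
= [0.5, 1]
Intersecting with [0,1]: [0.5, 1]
Measure = 1 - 0.5 = 0.5


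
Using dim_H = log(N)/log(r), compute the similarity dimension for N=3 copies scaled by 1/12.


For a self-similar set with N copies scaled by 1/r:
dim_H = log(N)/log(r) = log(3)/log(12)
= 1.098612/2.484907
= 0.442114


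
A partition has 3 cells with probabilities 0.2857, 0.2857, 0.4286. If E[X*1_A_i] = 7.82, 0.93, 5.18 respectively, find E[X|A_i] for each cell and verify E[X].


For each cell A_i: E[X|A_i] = E[X*1_A_i] / P(A_i)
Step 1: E[X|A_1] = 7.82 / 0.2857 = 27.371369
Step 2: E[X|A_2] = 0.93 / 0.2857 = 3.255163
Step 3: E[X|A_3] = 5.18 / 0.4286 = 12.085861
Verification: E[X] = sum E[X*1_A_i] = 7.82 + 0.93 + 5.18 = 13.93


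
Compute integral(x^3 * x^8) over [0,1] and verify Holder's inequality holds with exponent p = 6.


Step 1: Exact integral of f*g = integral(x^11, 0, 1) = 1/12
     = 0.083333
Step 2: Holder bound with p=6, q=1.2:
  ||f||_p = (integral x^18 dx)^(1/6) = (1/19)^(1/6) = 0.612173
  ||g||_q = (integral x^9.6 dx)^(1/1.2) = (1/10.6)^(1/1.2) = 0.139823
Step 3: Holder bound = ||f||_p * ||g||_q = 0.612173 * 0.139823 = 0.085596
Verification: 0.083333 <= 0.085596 (Holder holds)


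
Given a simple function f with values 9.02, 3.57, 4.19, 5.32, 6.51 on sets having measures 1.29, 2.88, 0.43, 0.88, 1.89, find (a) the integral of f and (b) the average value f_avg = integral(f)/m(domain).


Step 1: Integral = sum(value_i * measure_i)
= 9.02*1.29 + 3.57*2.88 + 4.19*0.43 + 5.32*0.88 + 6.51*1.89
= 11.6358 + 10.2816 + 1.8017 + 4.6816 + 12.3039
= 40.7046
Step 2: Total measure of domain = 1.29 + 2.88 + 0.43 + 0.88 + 1.89 = 7.37
Step 3: Average value = 40.7046 / 7.37 = 5.523012


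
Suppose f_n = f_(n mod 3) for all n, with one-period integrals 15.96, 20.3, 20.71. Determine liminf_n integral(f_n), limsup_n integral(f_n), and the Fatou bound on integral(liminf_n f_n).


The sequence (integral(f_n)) is periodic with period 3, repeating the values 15.96, 20.3, 20.71 indefinitely.
Step 1: For a periodic sequence, every tail (a_m, a_(m+1), ...) contains all 3 period values infinitely often.
Step 2: Hence inf of every tail = min of the period values = min(15.96, 20.3, 20.71) = 15.96.
        liminf_n integral(f_n) = sup over m of (inf of tail from m) = 15.96.
Step 3: Similarly sup of every tail = max of the period values = 20.71.
        limsup_n integral(f_n) = 20.71.
Step 4: Fatou's lemma: integral(liminf_n f_n) <= liminf_n integral(f_n) = 15.96.
        So the integral of the pointwise liminf is at most 15.96.


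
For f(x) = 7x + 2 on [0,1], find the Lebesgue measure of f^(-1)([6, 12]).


f^(-1)([6, 12]) = {x : 6 <= 7x + 2 <= 12}
Solving: (6 - 2)/7 <= x <= (12 - 2)/7
= [0.571429, 1.428571]
Intersecting with [0,1]: [0.571429, 1]
Measure = 1 - 0.571429 = 0.428571


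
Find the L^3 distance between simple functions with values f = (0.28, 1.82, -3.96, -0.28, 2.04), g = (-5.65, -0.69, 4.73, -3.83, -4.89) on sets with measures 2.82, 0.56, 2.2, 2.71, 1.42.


Step 1: Compute differences f_i - g_i:
  0.28 - -5.65 = 5.93
  1.82 - -0.69 = 2.51
  -3.96 - 4.73 = -8.69
  -0.28 - -3.83 = 3.55
  2.04 - -4.89 = 6.93
Step 2: Compute |diff|^3 * measure for each set:
  |5.93|^3 * 2.82 = 208.527857 * 2.82 = 588.048557
  |2.51|^3 * 0.56 = 15.813251 * 0.56 = 8.855421
  |-8.69|^3 * 2.2 = 656.234909 * 2.2 = 1443.7168
  |3.55|^3 * 2.71 = 44.738875 * 2.71 = 121.242351
  |6.93|^3 * 1.42 = 332.812557 * 1.42 = 472.593831
Step 3: Sum = 2634.456959
Step 4: ||f-g||_3 = (2634.456959)^(1/3) = 13.811167


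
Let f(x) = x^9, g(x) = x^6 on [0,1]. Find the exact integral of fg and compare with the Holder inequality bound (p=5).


Step 1: Exact integral of f*g = integral(x^15, 0, 1) = 1/16
     = 0.0625
Step 2: Holder bound with p=5, q=1.25:
  ||f||_p = (integral x^45 dx)^(1/5) = (1/46)^(1/5) = 0.464995
  ||g||_q = (integral x^7.5 dx)^(1/1.25) = (1/8.5)^(1/1.25) = 0.180495
Step 3: Holder bound = ||f||_p * ||g||_q = 0.464995 * 0.180495 = 0.083929
Verification: 0.0625 <= 0.083929 (Holder holds)


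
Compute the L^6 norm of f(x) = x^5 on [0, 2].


Step 1: ||f||_6 = (integral_0^2 |x^5|^6 dx)^(1/6)
     = (integral_0^2 x^30 dx)^(1/6)
Step 2: integral_0^2 x^30 dx = [x^31/(31)] from 0 to 2 = 2^31/31
     = 2147483648/31 = 6.927367e+07
Step 3: ||f||_6 = (6.927367e+07)^(1/6) = 20.265688


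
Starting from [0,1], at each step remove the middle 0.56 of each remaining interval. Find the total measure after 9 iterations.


Step 1: At each step, fraction remaining = 1 - 0.56 = 0.44
Step 2: After 9 steps, measure = (0.44)^9
Result = 6.181218e-04


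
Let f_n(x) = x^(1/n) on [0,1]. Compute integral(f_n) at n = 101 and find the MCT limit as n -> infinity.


At n = 101: f_101(x) = x^(1/101).
Step 1: integral(x^(1/101), 0, 1) = [x^(1/101+1) / (1/101+1)] from 0 to 1
     = 1 / (1/101 + 1) = 1 / ((101+1)/101) = 101/(101+1)
     = 101/102 = 0.990196
Step 2: As n -> infinity, f_n(x) = x^(1/n) -> 1 for x in (0,1], and f_n is increasing in n.
By MCT, lim_n integral(f_n) = integral(lim_n f_n) = integral(1, 0, 1) = 1.
Step 3: Verify convergence: 101/102 = 0.990196 -> 1


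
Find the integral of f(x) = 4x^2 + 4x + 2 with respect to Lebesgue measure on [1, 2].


The Lebesgue integral of a Riemann-integrable function agrees with the Riemann integral.
Antiderivative F(x) = (4/3)x^3 + (4/2)x^2 + 2x
F(2) = (4/3)*2^3 + (4/2)*2^2 + 2*2
     = (4/3)*8 + (4/2)*4 + 2*2
     = 10.666667 + 8 + 4
     = 22.666667
F(1) = 5.333333
Integral = F(2) - F(1) = 22.666667 - 5.333333 = 17.333333


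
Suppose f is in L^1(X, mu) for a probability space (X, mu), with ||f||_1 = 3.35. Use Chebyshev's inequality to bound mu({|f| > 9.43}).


Chebyshev/Markov inequality: mu(|f| > eps) <= (||f||_p / eps)^p
Step 1: ||f||_1 / eps = 3.35 / 9.43 = 0.355249
Step 2: Raise to power p = 1:
  (0.355249)^1 = 0.355249
Step 3: Therefore mu(|f| > 9.43) <= 0.355249


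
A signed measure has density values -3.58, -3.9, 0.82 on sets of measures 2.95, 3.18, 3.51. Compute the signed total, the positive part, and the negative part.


Step 1: Compute signed measure on each set:
  Set 1: -3.58 * 2.95 = -10.561
  Set 2: -3.9 * 3.18 = -12.402
  Set 3: 0.82 * 3.51 = 2.8782
Step 2: Total signed measure = (-10.561) + (-12.402) + (2.8782)
     = -20.0848
Step 3: Positive part mu+(X) = sum of positive contributions = 2.8782
Step 4: Negative part mu-(X) = |sum of negative contributions| = 22.963


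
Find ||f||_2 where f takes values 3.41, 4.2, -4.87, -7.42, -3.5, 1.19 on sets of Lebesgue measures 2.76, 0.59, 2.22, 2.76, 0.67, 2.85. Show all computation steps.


Step 1: Compute |f_i|^2 for each value:
  |3.41|^2 = 11.6281
  |4.2|^2 = 17.64
  |-4.87|^2 = 23.7169
  |-7.42|^2 = 55.0564
  |-3.5|^2 = 12.25
  |1.19|^2 = 1.4161
Step 2: Multiply by measures and sum:
  11.6281 * 2.76 = 32.093556
  17.64 * 0.59 = 10.4076
  23.7169 * 2.22 = 52.651518
  55.0564 * 2.76 = 151.955664
  12.25 * 0.67 = 8.2075
  1.4161 * 2.85 = 4.035885
Sum = 32.093556 + 10.4076 + 52.651518 + 151.955664 + 8.2075 + 4.035885 = 259.351723
Step 3: Take the p-th root:
||f||_2 = (259.351723)^(1/2) = 16.104401


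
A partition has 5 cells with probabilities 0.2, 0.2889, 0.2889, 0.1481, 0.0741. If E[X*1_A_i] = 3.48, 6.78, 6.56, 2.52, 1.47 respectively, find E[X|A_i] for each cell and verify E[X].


For each cell A_i: E[X|A_i] = E[X*1_A_i] / P(A_i)
Step 1: E[X|A_1] = 3.48 / 0.2 = 17.4
Step 2: E[X|A_2] = 6.78 / 0.2889 = 23.468328
Step 3: E[X|A_3] = 6.56 / 0.2889 = 22.706819
Step 4: E[X|A_4] = 2.52 / 0.1481 = 17.01553
Step 5: E[X|A_5] = 1.47 / 0.0741 = 19.838057
Verification: E[X] = sum E[X*1_A_i] = 3.48 + 6.78 + 6.56 + 2.52 + 1.47 = 20.81


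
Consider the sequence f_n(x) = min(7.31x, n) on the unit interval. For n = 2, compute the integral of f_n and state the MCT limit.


f(x) = 7.31x on [0,1]; f_n(x) = min(7.31x, n). At n = 2:
Step 1: f(x) reaches 2 at x = 2/7.31 = 0.273598
Step 2: integral(f_2) = integral(7.31x, 0, 0.273598) + integral(2, 0.273598, 1)
       = 7.31*0.273598^2/2 + 2*(1 - 0.273598)
       = 0.273598 + 1.452804
       = 1.726402
Step 3: As n -> infinity, f_n increases to f, so by MCT integral(f_n) -> integral(f) = 7.31/2 = 3.655.
Convergence: integral(f_2) = 1.726402 -> 3.655 as n -> infinity


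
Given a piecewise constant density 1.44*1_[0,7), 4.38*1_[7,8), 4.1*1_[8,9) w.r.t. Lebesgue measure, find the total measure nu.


Integrate each piece of the Radon-Nikodym derivative:
Step 1: integral_0^7 1.44 dx = 1.44*(7-0) = 1.44*7 = 10.08
Step 2: integral_7^8 4.38 dx = 4.38*(8-7) = 4.38*1 = 4.38
Step 3: integral_8^9 4.1 dx = 4.1*(9-8) = 4.1*1 = 4.1
Total: 10.08 + 4.38 + 4.1 = 18.56


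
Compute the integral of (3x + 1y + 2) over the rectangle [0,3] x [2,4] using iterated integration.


By Fubini, integrate in x first, then y.
Step 1: Fix y, integrate over x in [0,3]:
  integral(3x + 1y + 2, x=0..3)
  = 3*(3^2 - 0^2)/2 + (1y + 2)*(3 - 0)
  = 13.5 + (1y + 2)*3
  = 13.5 + 3y + 6
  = 19.5 + 3y
Step 2: Integrate over y in [2,4]:
  integral(19.5 + 3y, y=2..4)
  = 19.5*2 + 3*(4^2 - 2^2)/2
  = 39 + 18
  = 57


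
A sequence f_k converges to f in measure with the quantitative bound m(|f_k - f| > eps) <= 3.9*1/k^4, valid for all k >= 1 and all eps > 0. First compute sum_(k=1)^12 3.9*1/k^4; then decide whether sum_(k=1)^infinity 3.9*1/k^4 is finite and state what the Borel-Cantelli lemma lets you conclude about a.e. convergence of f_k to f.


Step 1: List the terms 3.9*1/k^4 for k = 1 to 12:
  k=1: 3.9
  k=2: 0.24375
  k=3: 0.048148
  k=4: 0.015234
  k=5: 0.00624
  k=6: 0.003009
  k=7: 0.001624
  k=8: 9.521484e-04
  k=9: 5.944216e-04
  k=10: 3.900000e-04
  k=11: 2.663752e-04
  k=12: 1.880787e-04
Step 2: Partial sum = 3.9 + 0.24375 + 0.048148 + 0.015234 + 0.00624 + 0.003009 + 0.001624 + 9.521484e-04 + 5.944216e-04 + 3.900000e-04 + 2.663752e-04 + 1.880787e-04
     = 4.220397
Step 3: The full series sum_(k>=1) 3.9*1/k^4 converges (p-series with p = 4 > 1; a constant multiple of a convergent series converges).
Step 4: Fix eps > 0. Since sum_k m(|f_k - f| > eps) < infinity, the Borel-Cantelli lemma gives
        m(limsup_k {|f_k - f| > eps}) = 0, i.e. for a.e. x, |f_k(x) - f(x)| <= eps for all large k.
        Applying this with eps = 1/j for j = 1, 2, ... and intersecting the countably many full-measure sets,
        for a.e. x we get limsup_k |f_k(x) - f(x)| <= 1/j for every j, hence f_k -> f almost everywhere.
Conclusion: series converges; Borel-Cantelli yields f_k -> f a.e.


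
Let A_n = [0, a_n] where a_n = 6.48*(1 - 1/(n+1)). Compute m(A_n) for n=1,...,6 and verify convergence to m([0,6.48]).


By continuity of measure from below: if A_n increases to A, then m(A_n) -> m(A).
Here A = [0, 6.48], so m(A) = 6.48
Step 1: a_1 = 6.48*(1 - 1/2) = 3.24, m(A_1) = 3.24
Step 2: a_2 = 6.48*(1 - 1/3) = 4.32, m(A_2) = 4.32
Step 3: a_3 = 6.48*(1 - 1/4) = 4.86, m(A_3) = 4.86
Step 4: a_4 = 6.48*(1 - 1/5) = 5.184, m(A_4) = 5.184
Step 5: a_5 = 6.48*(1 - 1/6) = 5.4, m(A_5) = 5.4
Step 6: a_6 = 6.48*(1 - 1/7) = 5.5543, m(A_6) = 5.5543
Limit: m(A_n) -> m([0,6.48]) = 6.48


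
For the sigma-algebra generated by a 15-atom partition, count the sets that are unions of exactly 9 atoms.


Each element of F is a union of some subset of the 15 atoms.
Elements that are unions of exactly 9 atoms correspond to 9-element subsets of the 15 atoms.
Count = C(15, 9) = 15! / (9! * 6!) = 5005.


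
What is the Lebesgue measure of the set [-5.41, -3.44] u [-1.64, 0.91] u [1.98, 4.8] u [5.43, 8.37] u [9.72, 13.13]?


For pairwise disjoint intervals, m(union) = sum of lengths.
= (-3.44 - -5.41) + (0.91 - -1.64) + (4.8 - 1.98) + (8.37 - 5.43) + (13.13 - 9.72)
= 1.97 + 2.55 + 2.82 + 2.94 + 3.41
= 13.69


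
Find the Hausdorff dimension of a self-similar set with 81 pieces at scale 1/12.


For a self-similar set with N copies scaled by 1/r:
dim_H = log(N)/log(r) = log(81)/log(12)
= 4.394449/2.484907
= 1.768456


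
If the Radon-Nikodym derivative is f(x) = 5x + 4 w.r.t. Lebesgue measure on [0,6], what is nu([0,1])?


nu(A) = integral_A (dnu/dmu) dmu = integral_0^1 (5x + 4) dx
Step 1: Antiderivative F(x) = (5/2)x^2 + 4x
Step 2: F(1) = (5/2)*1^2 + 4*1 = 2.5 + 4 = 6.5
Step 3: F(0) = (5/2)*0^2 + 4*0 = 0.0 + 0 = 0.0
Step 4: nu([0,1]) = F(1) - F(0) = 6.5 - 0.0 = 6.5


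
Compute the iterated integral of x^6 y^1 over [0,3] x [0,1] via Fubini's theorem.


By Fubini's theorem, the double integral factors as a product of single integrals:
Step 1: integral_0^3 x^6 dx = [x^7/7] from 0 to 3
     = 3^7/7 = 312.428571
Step 2: integral_0^1 y^1 dy = [y^2/2] from 0 to 1
     = 1^2/2 = 0.5
Step 3: Double integral = 312.428571 * 0.5 = 156.214286


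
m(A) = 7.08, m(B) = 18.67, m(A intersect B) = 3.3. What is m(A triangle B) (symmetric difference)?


m(A Delta B) = m(A) + m(B) - 2*m(A n B)
= 7.08 + 18.67 - 2*3.3
= 7.08 + 18.67 - 6.6
= 19.15


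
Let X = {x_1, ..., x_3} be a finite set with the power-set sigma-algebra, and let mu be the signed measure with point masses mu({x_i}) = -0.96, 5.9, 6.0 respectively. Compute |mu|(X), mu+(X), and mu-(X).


Step 1: Every measurable set is a union of atoms (the cells / points), so a Hahn decomposition is
  obtained by grouping atoms by sign: P = union of atoms with mu > 0, N = union of the remaining atoms.
  Atoms in P (indices): 2, 3;  atoms in N (indices): 1
  Positive values: 5.9, 6
  Negative values: -0.96
Step 2: mu+(X) = mu(P) = sum of positive atom values = 11.9
Step 3: mu-(X) = -mu(N) = sum of |negative atom values| = 0.96
Step 4: |mu|(X) = mu+(X) + mu-(X) = 11.9 + 0.96 = 12.86


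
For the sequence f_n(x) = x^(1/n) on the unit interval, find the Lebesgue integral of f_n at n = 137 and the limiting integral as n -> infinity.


At n = 137: f_137(x) = x^(1/137).
Step 1: integral(x^(1/137), 0, 1) = [x^(1/137+1) / (1/137+1)] from 0 to 1
     = 1 / (1/137 + 1) = 1 / ((137+1)/137) = 137/(137+1)
     = 137/138 = 0.992754
Step 2: As n -> infinity, f_n(x) = x^(1/n) -> 1 for x in (0,1], and f_n is increasing in n.
By MCT, lim_n integral(f_n) = integral(lim_n f_n) = integral(1, 0, 1) = 1.
Step 3: Verify convergence: 137/138 = 0.992754 -> 1


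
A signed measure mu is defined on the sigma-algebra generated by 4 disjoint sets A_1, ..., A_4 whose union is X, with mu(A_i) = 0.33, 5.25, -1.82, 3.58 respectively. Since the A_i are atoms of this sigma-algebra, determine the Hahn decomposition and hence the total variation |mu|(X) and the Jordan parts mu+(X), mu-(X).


Step 1: Every measurable set is a union of atoms (the cells / points), so a Hahn decomposition is
  obtained by grouping atoms by sign: P = union of atoms with mu > 0, N = union of the remaining atoms.
  Atoms in P (indices): 1, 2, 4;  atoms in N (indices): 3
  Positive values: 0.33, 5.25, 3.58
  Negative values: -1.82
Step 2: mu+(X) = mu(P) = sum of positive atom values = 9.16
Step 3: mu-(X) = -mu(N) = sum of |negative atom values| = 1.82
Step 4: |mu|(X) = mu+(X) + mu-(X) = 9.16 + 1.82 = 10.98


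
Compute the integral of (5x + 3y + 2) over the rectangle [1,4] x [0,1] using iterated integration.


By Fubini, integrate in x first, then y.
Step 1: Fix y, integrate over x in [1,4]:
  integral(5x + 3y + 2, x=1..4)
  = 5*(4^2 - 1^2)/2 + (3y + 2)*(4 - 1)
  = 37.5 + (3y + 2)*3
  = 37.5 + 9y + 6
  = 43.5 + 9y
Step 2: Integrate over y in [0,1]:
  integral(43.5 + 9y, y=0..1)
  = 43.5*1 + 9*(1^2 - 0^2)/2
  = 43.5 + 4.5
  = 48


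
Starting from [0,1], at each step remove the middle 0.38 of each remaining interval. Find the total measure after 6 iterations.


Step 1: At each step, fraction remaining = 1 - 0.38 = 0.62
Step 2: After 6 steps, measure = (0.62)^6
Step 3: Computing the power step by step:
  After step 1: 0.62
  After step 2: 0.3844
  After step 3: 0.238328
  After step 4: 0.147763
  After step 5: 0.091613
  ...
Result = 0.0568


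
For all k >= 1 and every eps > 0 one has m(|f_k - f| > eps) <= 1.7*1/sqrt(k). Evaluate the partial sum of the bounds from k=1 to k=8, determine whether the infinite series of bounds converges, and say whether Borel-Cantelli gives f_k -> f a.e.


Step 1: List the terms 1.7*1/sqrt(k) for k = 1 to 8:
  k=1: 1.7
  k=2: 1.202082
  k=3: 0.981495
  k=4: 0.85
  k=5: 0.760263
  k=6: 0.694022
  k=7: 0.64254
  k=8: 0.601041
Step 2: Partial sum = 1.7 + 1.202082 + 0.981495 + 0.85 + 0.760263 + 0.694022 + 0.64254 + 0.601041
     = 7.431443
Step 3: The full series sum_(k>=1) 1.7*1/sqrt(k) diverges (p-series with p = 1/2 <= 1; a nonzero constant multiple of a divergent series diverges).
Step 4: The (first) Borel-Cantelli lemma requires a summable sequence of measures, so it does not apply here;
        from this bound alone no conclusion about a.e. convergence can be drawn (convergence in measure still
        gives an a.e.-convergent subsequence, but not a.e. convergence of the whole sequence).
Conclusion: series diverges; Borel-Cantelli is inconclusive about a.e. convergence of f_k.


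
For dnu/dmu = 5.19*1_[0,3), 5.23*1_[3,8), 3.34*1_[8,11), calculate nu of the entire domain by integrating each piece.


Integrate each piece of the Radon-Nikodym derivative:
Step 1: integral_0^3 5.19 dx = 5.19*(3-0) = 5.19*3 = 15.57
Step 2: integral_3^8 5.23 dx = 5.23*(8-3) = 5.23*5 = 26.15
Step 3: integral_8^11 3.34 dx = 3.34*(11-8) = 3.34*3 = 10.02
Total: 15.57 + 26.15 + 10.02 = 51.74


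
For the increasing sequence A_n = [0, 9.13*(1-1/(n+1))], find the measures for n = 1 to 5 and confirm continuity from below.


By continuity of measure from below: if A_n increases to A, then m(A_n) -> m(A).
Here A = [0, 9.13], so m(A) = 9.13
Step 1: a_1 = 9.13*(1 - 1/2) = 4.565, m(A_1) = 4.565
Step 2: a_2 = 9.13*(1 - 1/3) = 6.0867, m(A_2) = 6.0867
Step 3: a_3 = 9.13*(1 - 1/4) = 6.8475, m(A_3) = 6.8475
Step 4: a_4 = 9.13*(1 - 1/5) = 7.304, m(A_4) = 7.304
Step 5: a_5 = 9.13*(1 - 1/6) = 7.6083, m(A_5) = 7.6083
Limit: m(A_n) -> m([0,9.13]) = 9.13


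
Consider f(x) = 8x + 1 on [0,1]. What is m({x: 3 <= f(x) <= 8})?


f^(-1)([3, 8]) = {x : 3 <= 8x + 1 <= 8}
Solving: (3 - 1)/8 <= x <= (8 - 1)/8
= [0.25, 0.875]
Intersecting with [0,1]: [0.25, 0.875]
Measure = 0.875 - 0.25 = 0.625


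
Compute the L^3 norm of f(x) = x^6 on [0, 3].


Step 1: ||f||_3 = (integral_0^3 |x^6|^3 dx)^(1/3)
     = (integral_0^3 x^18 dx)^(1/3)
Step 2: integral_0^3 x^18 dx = [x^19/(19)] from 0 to 3 = 3^19/19
     = 1162261467/19 = 6.117166e+07
Step 3: ||f||_3 = (6.117166e+07)^(1/3) = 394.018621


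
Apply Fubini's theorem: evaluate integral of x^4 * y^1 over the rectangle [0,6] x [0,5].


By Fubini's theorem, the double integral factors as a product of single integrals:
Step 1: integral_0^6 x^4 dx = [x^5/5] from 0 to 6
     = 6^5/5 = 1555.2
Step 2: integral_0^5 y^1 dy = [y^2/2] from 0 to 5
     = 5^2/2 = 12.5
Step 3: Double integral = 1555.2 * 12.5 = 19440


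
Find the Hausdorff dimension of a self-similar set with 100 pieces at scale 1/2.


For a self-similar set with N copies scaled by 1/r:
dim_H = log(N)/log(r) = log(100)/log(2)
= 4.60517/0.693147
= 6.643856


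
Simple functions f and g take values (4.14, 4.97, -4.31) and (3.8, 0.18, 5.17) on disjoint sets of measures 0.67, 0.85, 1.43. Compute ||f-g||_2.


Step 1: Compute differences f_i - g_i:
  4.14 - 3.8 = 0.34
  4.97 - 0.18 = 4.79
  -4.31 - 5.17 = -9.48
Step 2: Compute |diff|^2 * measure for each set:
  |0.34|^2 * 0.67 = 0.1156 * 0.67 = 0.077452
  |4.79|^2 * 0.85 = 22.9441 * 0.85 = 19.502485
  |-9.48|^2 * 1.43 = 89.8704 * 1.43 = 128.514672
Step 3: Sum = 148.094609
Step 4: ||f-g||_2 = (148.094609)^(1/2) = 12.169413


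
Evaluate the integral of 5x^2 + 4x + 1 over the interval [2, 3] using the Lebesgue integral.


The Lebesgue integral of a Riemann-integrable function agrees with the Riemann integral.
Antiderivative F(x) = (5/3)x^3 + (4/2)x^2 + 1x
F(3) = (5/3)*3^3 + (4/2)*3^2 + 1*3
     = (5/3)*27 + (4/2)*9 + 1*3
     = 45 + 18 + 3
     = 66
F(2) = 23.333333
Integral = F(3) - F(2) = 66 - 23.333333 = 42.666667


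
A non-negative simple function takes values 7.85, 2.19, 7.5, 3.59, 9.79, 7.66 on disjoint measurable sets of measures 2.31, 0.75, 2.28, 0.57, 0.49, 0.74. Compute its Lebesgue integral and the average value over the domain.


Step 1: Integral = sum(value_i * measure_i)
= 7.85*2.31 + 2.19*0.75 + 7.5*2.28 + 3.59*0.57 + 9.79*0.49 + 7.66*0.74
= 18.1335 + 1.6425 + 17.1 + 2.0463 + 4.7971 + 5.6684
= 49.3878
Step 2: Total measure of domain = 2.31 + 0.75 + 2.28 + 0.57 + 0.49 + 0.74 = 7.14
Step 3: Average value = 49.3878 / 7.14 = 6.917059


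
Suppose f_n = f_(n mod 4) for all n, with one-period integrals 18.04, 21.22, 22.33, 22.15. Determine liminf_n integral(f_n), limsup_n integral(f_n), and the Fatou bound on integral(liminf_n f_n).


The sequence (integral(f_n)) is periodic with period 4, repeating the values 18.04, 21.22, 22.33, 22.15 indefinitely.
Step 1: For a periodic sequence, every tail (a_m, a_(m+1), ...) contains all 4 period values infinitely often.
Step 2: Hence inf of every tail = min of the period values = min(18.04, 21.22, 22.33, 22.15) = 18.04.
        liminf_n integral(f_n) = sup over m of (inf of tail from m) = 18.04.
Step 3: Similarly sup of every tail = max of the period values = 22.33.
        limsup_n integral(f_n) = 22.33.
Step 4: Fatou's lemma: integral(liminf_n f_n) <= liminf_n integral(f_n) = 18.04.
        So the integral of the pointwise liminf is at most 18.04.


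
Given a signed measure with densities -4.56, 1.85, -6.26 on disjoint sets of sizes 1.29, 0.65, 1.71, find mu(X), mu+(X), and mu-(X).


Step 1: Compute signed measure on each set:
  Set 1: -4.56 * 1.29 = -5.8824
  Set 2: 1.85 * 0.65 = 1.2025
  Set 3: -6.26 * 1.71 = -10.7046
Step 2: Total signed measure = (-5.8824) + (1.2025) + (-10.7046)
     = -15.3845
Step 3: Positive part mu+(X) = sum of positive contributions = 1.2025
Step 4: Negative part mu-(X) = |sum of negative contributions| = 16.587


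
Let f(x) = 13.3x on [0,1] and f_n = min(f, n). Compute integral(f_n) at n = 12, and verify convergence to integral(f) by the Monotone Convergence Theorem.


f(x) = 13.3x on [0,1]; f_n(x) = min(13.3x, n). At n = 12:
Step 1: f(x) reaches 12 at x = 12/13.3 = 0.902256
Step 2: integral(f_12) = integral(13.3x, 0, 0.902256) + integral(12, 0.902256, 1)
       = 13.3*0.902256^2/2 + 12*(1 - 0.902256)
       = 5.413534 + 1.172932
       = 6.586466
Step 3: As n -> infinity, f_n increases to f, so by MCT integral(f_n) -> integral(f) = 13.3/2 = 6.65.
Convergence: integral(f_12) = 6.586466 -> 6.65 as n -> infinity


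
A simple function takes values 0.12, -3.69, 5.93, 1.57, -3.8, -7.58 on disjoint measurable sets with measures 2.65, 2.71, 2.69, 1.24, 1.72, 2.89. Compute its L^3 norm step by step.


Step 1: Compute |f_i|^3 for each value:
  |0.12|^3 = 0.001728
  |-3.69|^3 = 50.243409
  |5.93|^3 = 208.527857
  |1.57|^3 = 3.869893
  |-3.8|^3 = 54.872
  |-7.58|^3 = 435.519512
Step 2: Multiply by measures and sum:
  0.001728 * 2.65 = 0.004579
  50.243409 * 2.71 = 136.159638
  208.527857 * 2.69 = 560.939935
  3.869893 * 1.24 = 4.798667
  54.872 * 1.72 = 94.37984
  435.519512 * 2.89 = 1258.65139
Sum = 0.004579 + 136.159638 + 560.939935 + 4.798667 + 94.37984 + 1258.65139 = 2054.93405
Step 3: Take the p-th root:
||f||_3 = (2054.93405)^(1/3) = 12.713524


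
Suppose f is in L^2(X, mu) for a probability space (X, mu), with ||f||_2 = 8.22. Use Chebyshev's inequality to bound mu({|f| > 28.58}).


Chebyshev/Markov inequality: mu(|f| > eps) <= (||f||_p / eps)^p
Step 1: ||f||_2 / eps = 8.22 / 28.58 = 0.287614
Step 2: Raise to power p = 2:
  (0.287614)^2 = 0.082722
Step 3: Therefore mu(|f| > 28.58) <= 0.082722


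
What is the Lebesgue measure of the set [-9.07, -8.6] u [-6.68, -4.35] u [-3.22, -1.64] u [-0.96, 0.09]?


For pairwise disjoint intervals, m(union) = sum of lengths.
= (-8.6 - -9.07) + (-4.35 - -6.68) + (-1.64 - -3.22) + (0.09 - -0.96)
= 0.47 + 2.33 + 1.58 + 1.05
= 5.43


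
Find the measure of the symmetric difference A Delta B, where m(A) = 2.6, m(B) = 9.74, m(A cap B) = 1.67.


m(A Delta B) = m(A) + m(B) - 2*m(A n B)
= 2.6 + 9.74 - 2*1.67
= 2.6 + 9.74 - 3.34
= 9


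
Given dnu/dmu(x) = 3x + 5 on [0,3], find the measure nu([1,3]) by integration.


nu(A) = integral_A (dnu/dmu) dmu = integral_1^3 (3x + 5) dx
Step 1: Antiderivative F(x) = (3/2)x^2 + 5x
Step 2: F(3) = (3/2)*3^2 + 5*3 = 13.5 + 15 = 28.5
Step 3: F(1) = (3/2)*1^2 + 5*1 = 1.5 + 5 = 6.5
Step 4: nu([1,3]) = F(3) - F(1) = 28.5 - 6.5 = 22


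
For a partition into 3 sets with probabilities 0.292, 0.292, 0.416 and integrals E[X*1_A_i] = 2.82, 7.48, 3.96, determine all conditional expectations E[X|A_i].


For each cell A_i: E[X|A_i] = E[X*1_A_i] / P(A_i)
Step 1: E[X|A_1] = 2.82 / 0.292 = 9.657534
Step 2: E[X|A_2] = 7.48 / 0.292 = 25.616438
Step 3: E[X|A_3] = 3.96 / 0.416 = 9.519231
Verification: E[X] = sum E[X*1_A_i] = 2.82 + 7.48 + 3.96 = 14.26


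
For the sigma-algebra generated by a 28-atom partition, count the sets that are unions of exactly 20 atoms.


Each element of F is a union of some subset of the 28 atoms.
Elements that are unions of exactly 20 atoms correspond to 20-element subsets of the 28 atoms.
Count = C(28, 20) = 28! / (20! * 8!) = 3108105.


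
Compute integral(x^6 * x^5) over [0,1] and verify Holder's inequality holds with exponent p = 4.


Step 1: Exact integral of f*g = integral(x^11, 0, 1) = 1/12
     = 0.083333
Step 2: Holder bound with p=4, q=1.333333:
  ||f||_p = (integral x^24 dx)^(1/4) = (1/25)^(1/4) = 0.447214
  ||g||_q = (integral x^6.666667 dx)^(1/1.333333) = (1/7.666667)^(1/1.333333) = 0.217043
Step 3: Holder bound = ||f||_p * ||g||_q = 0.447214 * 0.217043 = 0.097064
Verification: 0.083333 <= 0.097064 (Holder holds)


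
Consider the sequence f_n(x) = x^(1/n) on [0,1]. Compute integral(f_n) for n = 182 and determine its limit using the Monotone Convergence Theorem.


At n = 182: f_182(x) = x^(1/182).
Step 1: integral(x^(1/182), 0, 1) = [x^(1/182+1) / (1/182+1)] from 0 to 1
     = 1 / (1/182 + 1) = 1 / ((182+1)/182) = 182/(182+1)
     = 182/183 = 0.994536
Step 2: As n -> infinity, f_n(x) = x^(1/n) -> 1 for x in (0,1], and f_n is increasing in n.
By MCT, lim_n integral(f_n) = integral(lim_n f_n) = integral(1, 0, 1) = 1.
Step 3: Verify convergence: 182/183 = 0.994536 -> 1


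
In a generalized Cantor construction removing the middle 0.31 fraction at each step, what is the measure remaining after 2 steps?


Step 1: At each step, fraction remaining = 1 - 0.31 = 0.69
Step 2: After 2 steps, measure = (0.69)^2
Step 3: Computing the power step by step:
  After step 1: 0.69
  After step 2: 0.4761
Result = 0.4761


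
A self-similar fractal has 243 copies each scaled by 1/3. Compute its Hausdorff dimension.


For a self-similar set with N copies scaled by 1/r:
dim_H = log(N)/log(r) = log(243)/log(3)
= 5.493061/1.098612
= 5


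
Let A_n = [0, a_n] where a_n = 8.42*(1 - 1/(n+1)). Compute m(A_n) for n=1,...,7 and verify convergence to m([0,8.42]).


By continuity of measure from below: if A_n increases to A, then m(A_n) -> m(A).
Here A = [0, 8.42], so m(A) = 8.42
Step 1: a_1 = 8.42*(1 - 1/2) = 4.21, m(A_1) = 4.21
Step 2: a_2 = 8.42*(1 - 1/3) = 5.6133, m(A_2) = 5.6133
Step 3: a_3 = 8.42*(1 - 1/4) = 6.315, m(A_3) = 6.315
Step 4: a_4 = 8.42*(1 - 1/5) = 6.736, m(A_4) = 6.736
Step 5: a_5 = 8.42*(1 - 1/6) = 7.0167, m(A_5) = 7.0167
Step 6: a_6 = 8.42*(1 - 1/7) = 7.2171, m(A_6) = 7.2171
Step 7: a_7 = 8.42*(1 - 1/8) = 7.3675, m(A_7) = 7.3675
Limit: m(A_n) -> m([0,8.42]) = 8.42


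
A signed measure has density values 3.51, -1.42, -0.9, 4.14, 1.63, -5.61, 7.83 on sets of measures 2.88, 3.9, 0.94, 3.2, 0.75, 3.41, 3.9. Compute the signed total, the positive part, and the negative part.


Step 1: Compute signed measure on each set:
  Set 1: 3.51 * 2.88 = 10.1088
  Set 2: -1.42 * 3.9 = -5.538
  Set 3: -0.9 * 0.94 = -0.846
  Set 4: 4.14 * 3.2 = 13.248
  Set 5: 1.63 * 0.75 = 1.2225
  Set 6: -5.61 * 3.41 = -19.1301
  Set 7: 7.83 * 3.9 = 30.537
Step 2: Total signed measure = (10.1088) + (-5.538) + (-0.846) + (13.248) + (1.2225) + (-19.1301) + (30.537)
     = 29.6022
Step 3: Positive part mu+(X) = sum of positive contributions = 55.1163
Step 4: Negative part mu-(X) = |sum of negative contributions| = 25.5141


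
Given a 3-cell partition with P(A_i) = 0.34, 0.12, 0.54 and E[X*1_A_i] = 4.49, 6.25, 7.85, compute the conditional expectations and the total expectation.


For each cell A_i: E[X|A_i] = E[X*1_A_i] / P(A_i)
Step 1: E[X|A_1] = 4.49 / 0.34 = 13.205882
Step 2: E[X|A_2] = 6.25 / 0.12 = 52.083333
Step 3: E[X|A_3] = 7.85 / 0.54 = 14.537037
Verification: E[X] = sum E[X*1_A_i] = 4.49 + 6.25 + 7.85 = 18.59


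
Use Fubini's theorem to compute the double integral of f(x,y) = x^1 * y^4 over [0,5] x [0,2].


By Fubini's theorem, the double integral factors as a product of single integrals:
Step 1: integral_0^5 x^1 dx = [x^2/2] from 0 to 5
     = 5^2/2 = 12.5
Step 2: integral_0^2 y^4 dy = [y^5/5] from 0 to 2
     = 2^5/5 = 6.4
Step 3: Double integral = 12.5 * 6.4 = 80


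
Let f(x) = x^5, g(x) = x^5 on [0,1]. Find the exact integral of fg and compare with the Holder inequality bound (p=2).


Step 1: Exact integral of f*g = integral(x^10, 0, 1) = 1/11
     = 0.090909
Step 2: Holder bound with p=2, q=2:
  ||f||_p = (integral x^10 dx)^(1/2) = (1/11)^(1/2) = 0.301511
  ||g||_q = (integral x^10 dx)^(1/2) = (1/11)^(1/2) = 0.301511
Step 3: Holder bound = ||f||_p * ||g||_q = 0.301511 * 0.301511 = 0.090909
Verification: 0.090909 <= 0.090909 (Holder holds)


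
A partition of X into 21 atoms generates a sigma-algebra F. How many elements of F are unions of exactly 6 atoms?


Each element of F is a union of some subset of the 21 atoms.
Elements that are unions of exactly 6 atoms correspond to 6-element subsets of the 21 atoms.
Count = C(21, 6) = 21! / (6! * 15!) = 54264.
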